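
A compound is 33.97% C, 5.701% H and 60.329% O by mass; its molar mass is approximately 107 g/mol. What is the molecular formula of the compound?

C3H6O4

Assume 100 g: 33.97 g C, 5.701 g H, 60.329 g O.
n(C) = 33.97/12.01 = 2.828, n(H) = 5.701/1.008 = 5.656, n(O) = 60.329/16.00 = 3.771
Smallest is C at 2.828 mol; normalising gives C 1.000, H 2.000, O 1.333
×3: C 3.00, H 6.00, O 4.00 → C3H6O4
Empirical-formula mass = 106.08 g/mol
n = 107 / 106.08 = 1.01 ≈ 1
Molecular formula = empirical formula = C3H6O4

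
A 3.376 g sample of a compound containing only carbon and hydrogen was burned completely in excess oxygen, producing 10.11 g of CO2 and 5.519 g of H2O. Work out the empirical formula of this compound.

mol C = 10.11 / 44.01 = 0.2297; mass C = 0.2297 × 12.01 = 2.759 g
mol H = 2 × (5.519 / 18.02) = 0.6125; mass H = 0.6125 × 1.008 = 0.6174 g
Smallest is C at 0.2297 mol; normalising gives C 1.000, H 2.666
×3: C 3.00, H 8.00 → C3H8

C3H8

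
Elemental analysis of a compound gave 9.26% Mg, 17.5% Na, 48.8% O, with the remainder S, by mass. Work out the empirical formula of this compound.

MgNa2O8S2

Assume 100 g: 9.26 g Mg, 17.5 g Na, 48.8 g O, 24.44 g S.
Moles — Mg: 9.26 / 24.31 = 0.3809 mol; Na: 17.5 / 22.99 = 0.7612 mol; O: 48.8 / 16.00 = 3.05 mol; S: 24.44 / 32.07 = 0.7621 mol
Ratios (÷ 0.3809): Mg 1.000, Na 1.998, O 8.007, S 2.001
→ MgNa2O8S2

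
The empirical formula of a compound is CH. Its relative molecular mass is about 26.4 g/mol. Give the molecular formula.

Empirical-formula mass = 13.02 g/mol
n = 26.4 / 13.02 = 2.03 ≈ 2
Molecular formula = (CH)2 = C2H2

C2H2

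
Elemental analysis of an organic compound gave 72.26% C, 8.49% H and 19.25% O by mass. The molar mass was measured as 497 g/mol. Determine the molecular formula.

C30H42O6

Assume 100 g: 72.26 g C, 8.49 g H, 19.25 g O.
n(C) = 72.26/12.01 = 6.017, n(H) = 8.49/1.008 = 8.423, n(O) = 19.25/16.00 = 1.203
Smallest is O at 1.203 mol; normalising gives C 5.001, H 7.001, O 1.000
≈ 5:7:1 → C5H7O
Empirical-formula mass = 83.11 g/mol
n = 497 / 83.11 = 5.98 ≈ 6
Molecular formula = (C5H7O)×6 = C30H42O6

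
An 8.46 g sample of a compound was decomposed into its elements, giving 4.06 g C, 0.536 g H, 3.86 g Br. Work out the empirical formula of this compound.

Moles — C: 4.06 / 12.01 = 0.3381 mol; H: 0.536 / 1.008 = 0.5317 mol; Br: 3.86 / 79.90 = 0.04831 mol
Ratios (÷ 0.04831): C 6.997, H 11.007, Br 1.000
→ C7H11Br

C7H11Br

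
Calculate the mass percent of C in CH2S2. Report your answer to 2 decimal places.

15.36%

Molar mass = 1(12.01) + 2(1.008) + 2(32.07) = 78.166 g/mol
Mass of C per mole = 1 × 12.01 = 12.010 g
% C = 12.010 / 78.166 × 100 = 15.36%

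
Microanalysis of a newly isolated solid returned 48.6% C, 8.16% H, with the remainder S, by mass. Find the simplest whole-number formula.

Assume 100 g: 48.6 g C, 8.16 g H, 43.24 g S.
Moles — C: 48.6 / 12.01 = 4.047 mol; H: 8.16 / 1.008 = 8.095 mol; S: 43.24 / 32.07 = 1.348 mol
Ratios (÷ 1.348): C 3.001, H 6.004, S 1.000
Ratio ≈ 3:6:1, so the empirical formula is C3H6S

C3H6S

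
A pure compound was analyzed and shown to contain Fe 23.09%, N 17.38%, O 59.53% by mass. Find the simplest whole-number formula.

Assume 100 g: 23.09 g Fe, 17.38 g N, 59.53 g O.
Moles — Fe: 23.09 / 55.85 = 0.4134 mol; N: 17.38 / 14.01 = 1.241 mol; O: 59.53 / 16.00 = 3.721 mol
Smallest is Fe at 0.4134 mol; normalising gives Fe 1.000, N 3.001, O 8.999
≈ 1:3:9 → FeN3O9

FeN3O9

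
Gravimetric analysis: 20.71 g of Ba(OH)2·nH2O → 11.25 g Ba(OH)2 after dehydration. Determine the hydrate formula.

Mass of water lost = 20.71 − 11.25 = 9.46 g → 9.46 / 18.02 = 0.525 mol H2O
Molar mass of Ba(OH)2 = 171.35 g/mol → mol Ba(OH)2 = 11.25 / 171.35 = 0.06566
n = 0.525 / 0.06566 = 8.00 ≈ 8 → Ba(OH)2·8H2O

Ba(OH)2·8H2O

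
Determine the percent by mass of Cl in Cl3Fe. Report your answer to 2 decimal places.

65.57%

Molar mass = 3(35.45) + 1(55.85) = 162.200 g/mol
Mass of Cl per mole = 3 × 35.45 = 106.350 g
% Cl = 106.350 / 162.200 × 100 = 65.57%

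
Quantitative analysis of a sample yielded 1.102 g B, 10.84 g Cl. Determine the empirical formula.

BCl3

B: 1.102 g ÷ 10.81 g/mol = 0.1019 mol
Cl: 10.84 g ÷ 35.45 g/mol = 0.3058 mol
Smallest is B at 0.1019 mol; normalising gives B 1.000, Cl 3.000
≈ 1:3 → BCl3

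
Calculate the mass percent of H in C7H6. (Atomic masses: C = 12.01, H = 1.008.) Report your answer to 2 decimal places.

6.71%

Molar mass = 7(12.01) + 6(1.008) = 90.118 g/mol
Mass of H per mole = 6 × 1.008 = 6.048 g
% H = 6.048 / 90.118 × 100 = 6.71%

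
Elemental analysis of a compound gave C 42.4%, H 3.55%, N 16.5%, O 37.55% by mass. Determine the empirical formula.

Assume 100 g: 42.4 g C, 3.55 g H, 16.5 g N, 37.55 g O.
Moles — C: 42.4 / 12.01 = 3.53 mol; H: 3.55 / 1.008 = 3.522 mol; N: 16.5 / 14.01 = 1.178 mol; O: 37.55 / 16.00 = 2.347 mol
Divide by the smallest (1.178 mol N): C 2.998, H 2.990, N 1.000, O 1.993
→ C3H3NO2

C3H3NO2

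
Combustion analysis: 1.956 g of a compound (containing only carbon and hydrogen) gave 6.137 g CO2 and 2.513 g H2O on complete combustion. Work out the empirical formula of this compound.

CH2

mol C = 6.137 / 44.01 = 0.1394; mass C = 0.1394 × 12.01 = 1.675 g
mol H = 2 × (2.513 / 18.02) = 0.2789; mass H = 0.2789 × 1.008 = 0.2811 g
Divide by the smallest (0.1394 mol C): C 1.000, H 2.000
Ratio ≈ 1:2, so the empirical formula is CH2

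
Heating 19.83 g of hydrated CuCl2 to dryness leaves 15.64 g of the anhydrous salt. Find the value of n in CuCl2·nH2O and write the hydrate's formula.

Mass of water lost = 19.83 − 15.64 = 4.19 g → 4.19 / 18.02 = 0.2325 mol H2O
Molar mass of CuCl2 = 134.45 g/mol → mol CuCl2 = 15.64 / 134.45 = 0.1163
n = 0.2325 / 0.1163 = 2.00 ≈ 2 → CuCl2·2H2O

CuCl2·2H2O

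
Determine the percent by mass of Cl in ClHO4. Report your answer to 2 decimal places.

35.29%

Molar mass = 1(35.45) + 1(1.008) + 4(16.00) = 100.458 g/mol
Mass of Cl per mole = 1 × 35.45 = 35.450 g
% Cl = 35.450 / 100.458 × 100 = 35.29%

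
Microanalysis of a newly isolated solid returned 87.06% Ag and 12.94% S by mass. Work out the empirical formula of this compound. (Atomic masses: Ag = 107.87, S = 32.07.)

Assume 100 g: 87.06 g Ag, 12.94 g S.
Ag: 87.06 g ÷ 107.87 g/mol = 0.8071 mol
S: 12.94 g ÷ 32.07 g/mol = 0.4035 mol
Ratios (÷ 0.4035): Ag 2.000, S 1.000
≈ 2:1 → Ag2S

Ag2S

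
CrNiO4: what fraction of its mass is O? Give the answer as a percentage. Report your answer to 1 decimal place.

Molar mass = 1(52.00) + 1(58.69) + 4(16.00) = 174.690 g/mol
Mass of O per mole = 4 × 16.00 = 64.000 g
% O = 64.000 / 174.690 × 100 = 36.6%

36.6%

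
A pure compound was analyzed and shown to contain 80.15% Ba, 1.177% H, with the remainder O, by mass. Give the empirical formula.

BaH2O2

Assume 100 g: 80.15 g Ba, 1.177 g H, 18.673 g O.
Ba: 80.15 g ÷ 137.33 g/mol = 0.5836 mol
H: 1.177 g ÷ 1.008 g/mol = 1.168 mol
O: 18.673 g ÷ 16.00 g/mol = 1.167 mol
Divide by the smallest (0.5836 mol Ba): Ba 1.000, H 2.001, O 2.000
≈ 1:2:2 → BaH2O2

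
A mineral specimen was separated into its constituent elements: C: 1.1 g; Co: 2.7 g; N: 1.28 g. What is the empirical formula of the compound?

C: 1.1 g ÷ 12.01 g/mol = 0.09159 mol
Co: 2.7 g ÷ 58.93 g/mol = 0.04582 mol
N: 1.28 g ÷ 14.01 g/mol = 0.09136 mol
Ratios (÷ 0.04582): C 1.999, Co 1.000, N 1.994
≈ 2:1:2 → C2CoN2

C2CoN2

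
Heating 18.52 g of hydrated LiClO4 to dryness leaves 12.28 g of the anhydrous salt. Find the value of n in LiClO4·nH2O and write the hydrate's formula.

Mass of water lost = 18.52 − 12.28 = 6.24 g → 6.24 / 18.02 = 0.3463 mol H2O
Molar mass of LiClO4 = 106.39 g/mol → mol LiClO4 = 12.28 / 106.39 = 0.1154
n = 0.3463 / 0.1154 = 3.00 ≈ 3 → LiClO4·3H2O

LiClO4·3H2O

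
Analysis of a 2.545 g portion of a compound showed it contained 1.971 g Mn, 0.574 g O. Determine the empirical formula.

MnO

Moles — Mn: 1.971 / 54.94 = 0.03588 mol; O: 0.574 / 16.00 = 0.03587 mol
Ratios (÷ 0.03587): Mn 1.000, O 1.000
→ MnO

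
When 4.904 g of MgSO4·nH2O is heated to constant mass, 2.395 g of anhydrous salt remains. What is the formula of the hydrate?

MgSO4·7H2O

Mass of water lost = 4.904 − 2.395 = 2.509 g → 2.509 / 18.02 = 0.1392 mol H2O
Molar mass of MgSO4 = 120.38 g/mol → mol MgSO4 = 2.395 / 120.38 = 0.0199
n = 0.1392 / 0.0199 = 7.00 ≈ 7 → MgSO4·7H2O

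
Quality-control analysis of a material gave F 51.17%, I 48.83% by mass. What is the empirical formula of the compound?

F7I

Assume 100 g: 51.17 g F, 48.83 g I.
F: 51.17 g ÷ 19.00 g/mol = 2.693 mol
I: 48.83 g ÷ 126.90 g/mol = 0.3848 mol
Smallest is I at 0.3848 mol; normalising gives F 6.999, I 1.000
≈ 7:1 → F7I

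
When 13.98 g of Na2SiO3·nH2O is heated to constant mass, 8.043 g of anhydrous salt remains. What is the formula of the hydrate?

Mass of water lost = 13.98 − 8.043 = 5.937 g → 5.937 / 18.02 = 0.3295 mol H2O
Molar mass of Na2SiO3 = 122.07 g/mol → mol Na2SiO3 = 8.043 / 122.07 = 0.06589
n = 0.3295 / 0.06589 = 5.00 ≈ 5 → Na2SiO3·5H2O

Na2SiO3·5H2O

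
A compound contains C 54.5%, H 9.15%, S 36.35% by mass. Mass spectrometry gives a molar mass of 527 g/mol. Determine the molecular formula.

C24H48S6

Assume 100 g: 54.5 g C, 9.15 g H, 36.35 g S.
Moles — C: 54.5 / 12.01 = 4.538 mol; H: 9.15 / 1.008 = 9.077 mol; S: 36.35 / 32.07 = 1.133 mol
Smallest is S at 1.133 mol; normalising gives C 4.004, H 8.009, S 1.000
Ratio ≈ 4:8:1, so the empirical formula is C4H8S
Empirical-formula mass = 88.17 g/mol
n = 527 / 88.17 = 5.98 ≈ 6
Molecular formula = (C4H8S)×6 = C24H48S6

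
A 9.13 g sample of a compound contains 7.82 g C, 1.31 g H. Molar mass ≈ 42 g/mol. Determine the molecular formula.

C: 7.82 g ÷ 12.01 g/mol = 0.6511 mol
H: 1.31 g ÷ 1.008 g/mol = 1.3 mol
Divide by the smallest (0.6511 mol C): C 1.000, H 1.996
Ratio ≈ 1:2, so the empirical formula is CH2
Empirical-formula mass = 14.03 g/mol
n = 42 / 14.03 = 2.99 ≈ 3
Molecular formula = (CH2)×3 = C3H6

C3H6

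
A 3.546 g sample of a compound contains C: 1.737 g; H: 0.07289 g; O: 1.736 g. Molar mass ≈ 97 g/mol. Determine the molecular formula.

C4H2O3

n(C) = 1.737/12.01 = 0.1446, n(H) = 0.07289/1.008 = 0.07231, n(O) = 1.736/16.00 = 0.1085
Ratios (÷ 0.07231): C 2.000, H 1.000, O 1.500
Scaling by 2: C 4.00, H 2.00, O 3.00 → C4H2O3
Empirical-formula mass = 98.06 g/mol
n = 97 / 98.06 = 0.99 ≈ 1
Molecular formula = empirical formula = C4H2O3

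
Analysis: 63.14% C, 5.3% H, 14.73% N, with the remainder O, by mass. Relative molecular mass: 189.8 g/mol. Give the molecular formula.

Assume 100 g: 63.14 g C, 5.3 g H, 14.73 g N, 16.83 g O.
Moles — C: 63.14 / 12.01 = 5.257 mol; H: 5.3 / 1.008 = 5.258 mol; N: 14.73 / 14.01 = 1.051 mol; O: 16.83 / 16.00 = 1.052 mol
Smallest is N at 1.051 mol; normalising gives C 5.000, H 5.001, N 1.000, O 1.000
Ratio ≈ 5:5:1:1, so the empirical formula is C5H5NO
Empirical-formula mass = 95.10 g/mol
n = 189.8 / 95.10 = 2.00 ≈ 2
Molecular formula = (C5H5NO)×2 = C10H10N2O2

C10H10N2O2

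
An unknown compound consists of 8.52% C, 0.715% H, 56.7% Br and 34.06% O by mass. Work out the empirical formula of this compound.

Assume 100 g: 8.52 g C, 0.715 g H, 56.7 g Br, 34.06 g O.
Moles — C: 8.52 / 12.01 = 0.7094 mol; H: 0.715 / 1.008 = 0.7093 mol; Br: 56.7 / 79.90 = 0.7096 mol; O: 34.06 / 16.00 = 2.129 mol
Ratios (÷ 0.7093): C 1.000, H 1.000, Br 1.000, O 3.001
Ratio ≈ 1:1:1:3, so the empirical formula is CHBrO3

CHBrO3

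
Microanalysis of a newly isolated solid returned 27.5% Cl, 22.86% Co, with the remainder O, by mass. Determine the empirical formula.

Assume 100 g: 27.5 g Cl, 22.86 g Co, 49.64 g O.
Moles — Cl: 27.5 / 35.45 = 0.7757 mol; Co: 22.86 / 58.93 = 0.3879 mol; O: 49.64 / 16.00 = 3.103 mol
Smallest is Co at 0.3879 mol; normalising gives Cl 2.000, Co 1.000, O 7.998
→ Cl2CoO8

Cl2CoO8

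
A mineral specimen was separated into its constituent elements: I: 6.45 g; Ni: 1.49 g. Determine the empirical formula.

I: 6.45 g ÷ 126.90 g/mol = 0.05083 mol
Ni: 1.49 g ÷ 58.69 g/mol = 0.02539 mol
Ratios (÷ 0.02539): I 2.002, Ni 1.000
→ I2Ni

I2Ni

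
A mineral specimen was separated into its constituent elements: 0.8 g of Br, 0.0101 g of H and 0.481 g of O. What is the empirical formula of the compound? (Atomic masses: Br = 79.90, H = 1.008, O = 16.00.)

BrHO3

n(Br) = 0.8/79.90 = 0.01001, n(H) = 0.0101/1.008 = 0.01002, n(O) = 0.481/16.00 = 0.03006
Divide by the smallest (0.01001 mol Br): Br 1.000, H 1.001, O 3.002
→ BrHO3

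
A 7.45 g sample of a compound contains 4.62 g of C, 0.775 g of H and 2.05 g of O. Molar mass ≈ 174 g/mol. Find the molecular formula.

C9H18O3

Moles — C: 4.62 / 12.01 = 0.3847 mol; H: 0.775 / 1.008 = 0.7688 mol; O: 2.05 / 16.00 = 0.1281 mol
Ratios (÷ 0.1281): C 3.002, H 6.001, O 1.000
Ratio ≈ 3:6:1, so the empirical formula is C3H6O
Empirical-formula mass = 58.08 g/mol
n = 174 / 58.08 = 3.00 ≈ 3
Molecular formula = (C3H6O)×3 = C9H18O3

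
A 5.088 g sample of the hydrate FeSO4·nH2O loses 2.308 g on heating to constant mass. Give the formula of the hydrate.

FeSO4·7H2O

Mass of anhydrous FeSO4 = 5.088 − 2.308 = 2.78 g
mol H2O = 2.308 / 18.02 = 0.1281
Molar mass of FeSO4 = 151.92 g/mol → mol FeSO4 = 2.78 / 151.92 = 0.0183
n = 0.1281 / 0.0183 = 7.00 ≈ 7 → FeSO4·7H2O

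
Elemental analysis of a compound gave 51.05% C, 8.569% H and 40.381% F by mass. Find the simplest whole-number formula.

Assume 100 g: 51.05 g C, 8.569 g H, 40.381 g F.
C: 51.05 g ÷ 12.01 g/mol = 4.251 mol
H: 8.569 g ÷ 1.008 g/mol = 8.501 mol
F: 40.381 g ÷ 19.00 g/mol = 2.125 mol
Smallest is F at 2.125 mol; normalising gives C 2.000, H 4.000, F 1.000
Ratio ≈ 2:4:1, so the empirical formula is C2H4F

C2H4F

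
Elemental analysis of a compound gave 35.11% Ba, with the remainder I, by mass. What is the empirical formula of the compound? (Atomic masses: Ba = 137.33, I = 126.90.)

Assume 100 g: 35.11 g Ba, 64.89 g I.
n(Ba) = 35.11/137.33 = 0.2557, n(I) = 64.89/126.90 = 0.5113
Ratios (÷ 0.2557): Ba 1.000, I 2.000
≈ 1:2 → BaI2

BaI2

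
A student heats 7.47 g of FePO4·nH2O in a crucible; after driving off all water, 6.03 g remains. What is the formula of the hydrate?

FePO4·2H2O

Mass of water lost = 7.47 − 6.03 = 1.44 g → 1.44 / 18.02 = 0.07991 mol H2O
Molar mass of FePO4 = 150.82 g/mol → mol FePO4 = 6.03 / 150.82 = 0.03998
n = 0.07991 / 0.03998 = 2.00 ≈ 2 → FePO4·2H2O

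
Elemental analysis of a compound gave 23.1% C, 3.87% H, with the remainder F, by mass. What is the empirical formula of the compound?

Assume 100 g: 23.1 g C, 3.87 g H, 73.03 g F.
Moles — C: 23.1 / 12.01 = 1.923 mol; H: 3.87 / 1.008 = 3.839 mol; F: 73.03 / 19.00 = 3.844 mol
Divide by the smallest (1.923 mol C): C 1.000, H 1.996, F 1.998
→ CH2F2

CH2F2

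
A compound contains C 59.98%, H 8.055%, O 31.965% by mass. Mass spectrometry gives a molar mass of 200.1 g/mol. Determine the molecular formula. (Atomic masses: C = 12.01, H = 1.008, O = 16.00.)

Assume 100 g: 59.98 g C, 8.055 g H, 31.965 g O.
n(C) = 59.98/12.01 = 4.994, n(H) = 8.055/1.008 = 7.991, n(O) = 31.965/16.00 = 1.998
Smallest is O at 1.998 mol; normalising gives C 2.500, H 4.000, O 1.000
Scaling by 2: C 5.00, H 8.00, O 2.00 → C5H8O2
Empirical-formula mass = 100.11 g/mol
n = 200.1 / 100.11 = 2.00 ≈ 2
Molecular formula = (C5H8O2)×2 = C10H16O4

C10H16O4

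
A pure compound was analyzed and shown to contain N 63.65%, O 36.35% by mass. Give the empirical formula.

N2O

Assume 100 g: 63.65 g N, 36.35 g O.
Moles — N: 63.65 / 14.01 = 4.543 mol; O: 36.35 / 16.00 = 2.272 mol
Divide by the smallest (2.272 mol O): N 2.000, O 1.000
≈ 2:1 → N2O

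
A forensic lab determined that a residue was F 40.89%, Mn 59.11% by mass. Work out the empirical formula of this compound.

F2Mn

Assume 100 g: 40.89 g F, 59.11 g Mn.
Moles — F: 40.89 / 19.00 = 2.152 mol; Mn: 59.11 / 54.94 = 1.076 mol
Ratios (÷ 1.076): F 2.000, Mn 1.000
≈ 2:1 → F2Mn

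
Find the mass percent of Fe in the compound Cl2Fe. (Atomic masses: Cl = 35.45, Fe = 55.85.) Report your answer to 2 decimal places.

Molar mass = 2(35.45) + 1(55.85) = 126.750 g/mol
Mass of Fe per mole = 1 × 55.85 = 55.850 g
% Fe = 55.850 / 126.750 × 100 = 44.06%

44.06%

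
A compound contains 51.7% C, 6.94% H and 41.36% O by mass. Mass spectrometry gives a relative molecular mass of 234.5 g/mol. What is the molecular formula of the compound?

Assume 100 g: 51.7 g C, 6.94 g H, 41.36 g O.
n(C) = 51.7/12.01 = 4.305, n(H) = 6.94/1.008 = 6.885, n(O) = 41.36/16.00 = 2.585
Ratios (÷ 2.585): C 1.665, H 2.663, O 1.000
Scaling by 3: C 5.00, H 7.99, O 3.00 → C5H8O3
Empirical-formula mass = 116.11 g/mol
n = 234.5 / 116.11 = 2.02 ≈ 2
Molecular formula = (C5H8O3)×2 = C10H16O6

C10H16O6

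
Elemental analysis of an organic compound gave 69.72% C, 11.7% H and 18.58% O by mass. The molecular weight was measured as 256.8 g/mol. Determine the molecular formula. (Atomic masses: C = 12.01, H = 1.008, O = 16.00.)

C15H30O3

Assume 100 g: 69.72 g C, 11.7 g H, 18.58 g O.
Moles — C: 69.72 / 12.01 = 5.805 mol; H: 11.7 / 1.008 = 11.61 mol; O: 18.58 / 16.00 = 1.161 mol
Divide by the smallest (1.161 mol O): C 4.999, H 9.995, O 1.000
≈ 5:10:1 → C5H10O
Empirical-formula mass = 86.13 g/mol
n = 256.8 / 86.13 = 2.98 ≈ 3
Molecular formula = (C5H10O)×3 = C15H30O3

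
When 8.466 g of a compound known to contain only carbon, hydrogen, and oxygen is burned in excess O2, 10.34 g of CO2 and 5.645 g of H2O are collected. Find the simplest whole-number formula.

C3H8O4

mol C = 10.34 / 44.01 = 0.2349; mass C = 0.2349 × 12.01 = 2.822 g
mol H = 2 × (5.645 / 18.02) = 0.6265; mass H = 0.6265 × 1.008 = 0.6315 g
mass O = 8.466 − (3.453) = 5.013 g → mol O = 0.3133
Ratios (÷ 0.2349): C 1.000, H 2.667, O 1.333
Multiply by 3: C 3.00, H 8.00, O 4.00 → C3H8O4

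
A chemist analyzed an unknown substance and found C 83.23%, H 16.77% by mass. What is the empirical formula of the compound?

Assume 100 g: 83.23 g C, 16.77 g H.
Moles — C: 83.23 / 12.01 = 6.93 mol; H: 16.77 / 1.008 = 16.64 mol
Smallest is C at 6.93 mol; normalising gives C 1.000, H 2.401
×5: C 5.00, H 12.00 → C5H12

C5H12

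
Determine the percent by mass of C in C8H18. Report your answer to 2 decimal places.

84.12%

Molar mass = 8(12.01) + 18(1.008) = 114.224 g/mol
Mass of C per mole = 8 × 12.01 = 96.080 g
% C = 96.080 / 114.224 × 100 = 84.12%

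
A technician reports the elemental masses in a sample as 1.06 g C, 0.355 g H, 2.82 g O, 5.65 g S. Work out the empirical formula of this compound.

CH4O2S2

n(C) = 1.06/12.01 = 0.08826, n(H) = 0.355/1.008 = 0.3522, n(O) = 2.82/16.00 = 0.1762, n(S) = 5.65/32.07 = 0.1762
Divide by the smallest (0.08826 mol C): C 1.000, H 3.990, O 1.997, S 1.996
≈ 1:4:2:2 → CH4O2S2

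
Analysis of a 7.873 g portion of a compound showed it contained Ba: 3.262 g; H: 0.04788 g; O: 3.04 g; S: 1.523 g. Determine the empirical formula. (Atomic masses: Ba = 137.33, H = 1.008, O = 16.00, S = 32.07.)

Ba: 3.262 g ÷ 137.33 g/mol = 0.02375 mol
H: 0.04788 g ÷ 1.008 g/mol = 0.0475 mol
O: 3.04 g ÷ 16.00 g/mol = 0.19 mol
S: 1.523 g ÷ 32.07 g/mol = 0.04749 mol
Divide by the smallest (0.02375 mol Ba): Ba 1.000, H 2.000, O 7.999, S 1.999
→ BaH2O8S2

BaH2O8S2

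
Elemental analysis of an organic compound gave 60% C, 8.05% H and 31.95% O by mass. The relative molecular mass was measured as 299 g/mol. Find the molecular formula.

C15H24O6

Assume 100 g: 60 g C, 8.05 g H, 31.95 g O.
n(C) = 60/12.01 = 4.996, n(H) = 8.05/1.008 = 7.986, n(O) = 31.95/16.00 = 1.997
Divide by the smallest (1.997 mol O): C 2.502, H 3.999, O 1.000
×2: C 5.00, H 8.00, O 2.00 → C5H8O2
Empirical-formula mass = 100.11 g/mol
n = 299 / 100.11 = 2.99 ≈ 3
Molecular formula = (C5H8O2)×3 = C15H24O6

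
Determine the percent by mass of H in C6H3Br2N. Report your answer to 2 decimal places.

1.21%

Molar mass = 6(12.01) + 3(1.008) + 2(79.90) + 1(14.01) = 248.894 g/mol
Mass of H per mole = 3 × 1.008 = 3.024 g
% H = 3.024 / 248.894 × 100 = 1.21%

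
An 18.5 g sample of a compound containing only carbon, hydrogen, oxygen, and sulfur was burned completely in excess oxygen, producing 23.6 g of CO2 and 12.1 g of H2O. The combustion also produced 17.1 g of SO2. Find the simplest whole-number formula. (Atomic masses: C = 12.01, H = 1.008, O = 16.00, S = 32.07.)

mol C = 23.6 / 44.01 = 0.5362; mass C = 0.5362 × 12.01 = 6.440 g
mol H = 2 × (12.1 / 18.02) = 1.343; mass H = 1.343 × 1.008 = 1.354 g
mol S = 17.1 / 64.07 = 0.2669; mass S = 8.559 g
mass O = 18.5 − (16.35) = 2.147 g → mol O = 0.1342
Ratios (÷ 0.1342): C 3.997, H 10.009, O 1.000, S 1.989
Ratio ≈ 4:10:1:2, so the empirical formula is C4H10OS2

C4H10OS2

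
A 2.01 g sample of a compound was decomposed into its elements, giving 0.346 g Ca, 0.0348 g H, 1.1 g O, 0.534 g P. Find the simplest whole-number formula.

Ca: 0.346 g ÷ 40.08 g/mol = 0.008633 mol
H: 0.0348 g ÷ 1.008 g/mol = 0.03452 mol
O: 1.1 g ÷ 16.00 g/mol = 0.06875 mol
P: 0.534 g ÷ 30.97 g/mol = 0.01724 mol
Smallest is Ca at 0.008633 mol; normalising gives Ca 1.000, H 3.999, O 7.964, P 1.997
≈ 1:4:8:2 → CaH4O8P2

CaH4O8P2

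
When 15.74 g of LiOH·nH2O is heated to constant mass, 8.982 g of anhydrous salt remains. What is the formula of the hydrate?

LiOH·H2O

Mass of water lost = 15.74 − 8.982 = 6.758 g → 6.758 / 18.02 = 0.375 mol H2O
Molar mass of LiOH = 23.95 g/mol → mol LiOH = 8.982 / 23.95 = 0.3751
n = 0.375 / 0.3751 = 1.00 ≈ 1 → LiOH·H2O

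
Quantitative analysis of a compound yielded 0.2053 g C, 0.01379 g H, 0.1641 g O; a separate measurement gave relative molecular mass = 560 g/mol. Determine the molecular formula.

Moles — C: 0.2053 / 12.01 = 0.01709 mol; H: 0.01379 / 1.008 = 0.01368 mol; O: 0.1641 / 16.00 = 0.01026 mol
Smallest is O at 0.01026 mol; normalising gives C 1.667, H 1.334, O 1.000
Multiply by 3: C 5.00, H 4.00, O 3.00 → C5H4O3
Empirical-formula mass = 112.08 g/mol
n = 560 / 112.08 = 5.00 ≈ 5
Molecular formula = (C5H4O3)×5 = C25H20O15

C25H20O15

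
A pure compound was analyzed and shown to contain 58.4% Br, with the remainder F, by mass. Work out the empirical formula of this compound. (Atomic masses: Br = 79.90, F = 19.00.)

BrF3

Assume 100 g: 58.4 g Br, 41.6 g F.
Moles — Br: 58.4 / 79.90 = 0.7309 mol; F: 41.6 / 19.00 = 2.189 mol
Ratios (÷ 0.7309): Br 1.000, F 2.996
Ratio ≈ 1:3, so the empirical formula is BrF3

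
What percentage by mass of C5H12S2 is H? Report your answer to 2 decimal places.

Molar mass = 5(12.01) + 12(1.008) + 2(32.07) = 136.286 g/mol
Mass of H per mole = 12 × 1.008 = 12.096 g
% H = 12.096 / 136.286 × 100 = 8.88%

8.88%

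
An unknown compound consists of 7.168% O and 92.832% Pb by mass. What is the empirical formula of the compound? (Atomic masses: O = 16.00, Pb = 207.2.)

OPb

Assume 100 g: 7.168 g O, 92.832 g Pb.
Moles — O: 7.168 / 16.00 = 0.448 mol; Pb: 92.832 / 207.2 = 0.448 mol
Divide by the smallest (0.448 mol O): O 1.000, Pb 1.000
Ratio ≈ 1:1, so the empirical formula is OPb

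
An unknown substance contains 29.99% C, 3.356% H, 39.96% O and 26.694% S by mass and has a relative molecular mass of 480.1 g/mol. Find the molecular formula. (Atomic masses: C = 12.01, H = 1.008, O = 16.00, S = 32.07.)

Assume 100 g: 29.99 g C, 3.356 g H, 39.96 g O, 26.694 g S.
n(C) = 29.99/12.01 = 2.497, n(H) = 3.356/1.008 = 3.329, n(O) = 39.96/16.00 = 2.498, n(S) = 26.694/32.07 = 0.8324
Ratios (÷ 0.8324): C 3.000, H 4.000, O 3.000, S 1.000
≈ 3:4:3:1 → C3H4O3S
Empirical-formula mass = 120.13 g/mol
n = 480.1 / 120.13 = 4.00 ≈ 4
Molecular formula = (C3H4O3S)×4 = C12H16O12S4

C12H16O12S4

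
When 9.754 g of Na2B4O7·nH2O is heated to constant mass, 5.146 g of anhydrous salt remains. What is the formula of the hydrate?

Na2B4O7·10H2O

Mass of water lost = 9.754 − 5.146 = 4.608 g → 4.608 / 18.02 = 0.2557 mol H2O
Molar mass of Na2B4O7 = 201.22 g/mol → mol Na2B4O7 = 5.146 / 201.22 = 0.02557
n = 0.2557 / 0.02557 = 10.00 ≈ 10 → Na2B4O7·10H2O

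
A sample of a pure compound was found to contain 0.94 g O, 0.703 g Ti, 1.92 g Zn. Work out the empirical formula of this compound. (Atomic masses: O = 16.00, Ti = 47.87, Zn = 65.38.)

Moles — O: 0.94 / 16.00 = 0.05875 mol; Ti: 0.703 / 47.87 = 0.01469 mol; Zn: 1.92 / 65.38 = 0.02937 mol
Smallest is Ti at 0.01469 mol; normalising gives O 4.001, Ti 1.000, Zn 2.000
→ O4TiZn2

O4TiZn2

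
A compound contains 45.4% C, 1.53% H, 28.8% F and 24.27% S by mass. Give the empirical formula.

Assume 100 g: 45.4 g C, 1.53 g H, 28.8 g F, 24.27 g S.
n(C) = 45.4/12.01 = 3.78, n(H) = 1.53/1.008 = 1.518, n(F) = 28.8/19.00 = 1.516, n(S) = 24.27/32.07 = 0.7568
Ratios (÷ 0.7568): C 4.995, H 2.006, F 2.003, S 1.000
→ C5H2F2S

C5H2F2S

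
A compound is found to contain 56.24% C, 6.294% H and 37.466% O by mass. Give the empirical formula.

Assume 100 g: 56.24 g C, 6.294 g H, 37.466 g O.
C: 56.24 g ÷ 12.01 g/mol = 4.683 mol
H: 6.294 g ÷ 1.008 g/mol = 6.244 mol
O: 37.466 g ÷ 16.00 g/mol = 2.342 mol
Ratios (÷ 2.342): C 2.000, H 2.667, O 1.000
Multiply by 3: C 6.00, H 8.00, O 3.00 → C6H8O3

C6H8O3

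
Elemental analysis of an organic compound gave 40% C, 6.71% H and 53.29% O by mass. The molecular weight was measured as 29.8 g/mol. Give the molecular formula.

Assume 100 g: 40 g C, 6.71 g H, 53.29 g O.
C: 40 g ÷ 12.01 g/mol = 3.331 mol
H: 6.71 g ÷ 1.008 g/mol = 6.657 mol
O: 53.29 g ÷ 16.00 g/mol = 3.331 mol
Divide by the smallest (3.331 mol C): C 1.000, H 1.999, O 1.000
≈ 1:2:1 → CH2O
Empirical-formula mass = 30.03 g/mol
n = 29.8 / 30.03 = 0.99 ≈ 1
Molecular formula = empirical formula = CH2O

CH2O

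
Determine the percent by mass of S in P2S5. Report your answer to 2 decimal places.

Molar mass = 2(30.97) + 5(32.07) = 222.290 g/mol
Mass of S per mole = 5 × 32.07 = 160.350 g
% S = 160.350 / 222.290 × 100 = 72.14%

72.14%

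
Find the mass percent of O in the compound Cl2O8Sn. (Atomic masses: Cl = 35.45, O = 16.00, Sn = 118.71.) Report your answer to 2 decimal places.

40.30%

Molar mass = 2(35.45) + 8(16.00) + 1(118.71) = 317.610 g/mol
Mass of O per mole = 8 × 16.00 = 128.000 g
% O = 128.000 / 317.610 × 100 = 40.30%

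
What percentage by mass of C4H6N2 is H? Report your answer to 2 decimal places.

7.37%

Molar mass = 4(12.01) + 6(1.008) + 2(14.01) = 82.108 g/mol
Mass of H per mole = 6 × 1.008 = 6.048 g
% H = 6.048 / 82.108 × 100 = 7.37%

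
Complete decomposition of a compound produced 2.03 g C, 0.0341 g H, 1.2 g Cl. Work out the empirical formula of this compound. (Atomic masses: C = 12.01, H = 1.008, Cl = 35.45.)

C: 2.03 g ÷ 12.01 g/mol = 0.169 mol
H: 0.0341 g ÷ 1.008 g/mol = 0.03383 mol
Cl: 1.2 g ÷ 35.45 g/mol = 0.03385 mol
Ratios (÷ 0.03383): C 4.996, H 1.000, Cl 1.001
→ C5HCl

C5HCl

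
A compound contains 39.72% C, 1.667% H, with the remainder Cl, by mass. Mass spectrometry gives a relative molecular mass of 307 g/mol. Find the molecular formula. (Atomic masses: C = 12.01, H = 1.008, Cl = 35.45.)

Assume 100 g: 39.72 g C, 1.667 g H, 58.613 g Cl.
n(C) = 39.72/12.01 = 3.307, n(H) = 1.667/1.008 = 1.654, n(Cl) = 58.613/35.45 = 1.653
Divide by the smallest (1.653 mol Cl): C 2.000, H 1.000, Cl 1.000
→ C2HCl
Empirical-formula mass = 60.48 g/mol
n = 307 / 60.48 = 5.08 ≈ 5
Molecular formula = (C2HCl)×5 = C10H5Cl5

C10H5Cl5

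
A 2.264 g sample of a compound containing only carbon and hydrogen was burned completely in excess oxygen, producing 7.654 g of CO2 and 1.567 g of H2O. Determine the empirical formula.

mol C = 7.654 / 44.01 = 0.1739; mass C = 0.1739 × 12.01 = 2.089 g
mol H = 2 × (1.567 / 18.02) = 0.1739; mass H = 0.1739 × 1.008 = 0.1753 g
Smallest is C at 0.1739 mol; normalising gives C 1.000, H 1.000
≈ 1:1 → CH

CH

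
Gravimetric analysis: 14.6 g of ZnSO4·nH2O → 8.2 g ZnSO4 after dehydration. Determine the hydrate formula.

Mass of water lost = 14.6 − 8.2 = 6.4 g → 6.4 / 18.02 = 0.3552 mol H2O
Molar mass of ZnSO4 = 161.45 g/mol → mol ZnSO4 = 8.2 / 161.45 = 0.05079
n = 0.3552 / 0.05079 = 6.99 ≈ 7 → ZnSO4·7H2O

ZnSO4·7H2O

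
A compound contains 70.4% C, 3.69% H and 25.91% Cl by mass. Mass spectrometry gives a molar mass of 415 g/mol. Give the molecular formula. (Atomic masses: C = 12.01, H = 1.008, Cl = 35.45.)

Assume 100 g: 70.4 g C, 3.69 g H, 25.91 g Cl.
n(C) = 70.4/12.01 = 5.862, n(H) = 3.69/1.008 = 3.661, n(Cl) = 25.91/35.45 = 0.7309
Divide by the smallest (0.7309 mol Cl): C 8.020, H 5.009, Cl 1.000
≈ 8:5:1 → C8H5Cl
Empirical-formula mass = 136.57 g/mol
n = 415 / 136.57 = 3.04 ≈ 3
Molecular formula = (C8H5Cl)×3 = C24H15Cl3

C24H15Cl3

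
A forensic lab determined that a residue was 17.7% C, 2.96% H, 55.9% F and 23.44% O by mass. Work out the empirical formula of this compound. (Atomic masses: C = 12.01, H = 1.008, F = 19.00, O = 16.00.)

Assume 100 g: 17.7 g C, 2.96 g H, 55.9 g F, 23.44 g O.
C: 17.7 g ÷ 12.01 g/mol = 1.474 mol
H: 2.96 g ÷ 1.008 g/mol = 2.937 mol
F: 55.9 g ÷ 19.00 g/mol = 2.942 mol
O: 23.44 g ÷ 16.00 g/mol = 1.465 mol
Smallest is O at 1.465 mol; normalising gives C 1.006, H 2.004, F 2.008, O 1.000
Ratio ≈ 1:2:2:1, so the empirical formula is CH2F2O

CH2F2O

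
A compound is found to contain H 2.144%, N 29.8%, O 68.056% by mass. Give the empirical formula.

Assume 100 g: 2.144 g H, 29.8 g N, 68.056 g O.
n(H) = 2.144/1.008 = 2.127, n(N) = 29.8/14.01 = 2.127, n(O) = 68.056/16.00 = 4.253
Ratios (÷ 2.127): H 1.000, N 1.000, O 2.000
Ratio ≈ 1:1:2, so the empirical formula is HNO2

HNO2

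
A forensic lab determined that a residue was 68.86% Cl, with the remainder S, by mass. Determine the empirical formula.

Cl2S

Assume 100 g: 68.86 g Cl, 31.14 g S.
n(Cl) = 68.86/35.45 = 1.942, n(S) = 31.14/32.07 = 0.971
Smallest is S at 0.971 mol; normalising gives Cl 2.000, S 1.000
≈ 2:1 → Cl2S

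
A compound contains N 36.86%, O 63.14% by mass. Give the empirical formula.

N2O3

Assume 100 g: 36.86 g N, 63.14 g O.
Moles — N: 36.86 / 14.01 = 2.631 mol; O: 63.14 / 16.00 = 3.946 mol
Ratios (÷ 2.631): N 1.000, O 1.500
Multiply by 2: N 2.00, O 3.00 → N2O3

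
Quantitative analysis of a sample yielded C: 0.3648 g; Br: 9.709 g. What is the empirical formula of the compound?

CBr4

n(C) = 0.3648/12.01 = 0.03037, n(Br) = 9.709/79.90 = 0.1215
Ratios (÷ 0.03037): C 1.000, Br 4.001
Ratio ≈ 1:4, so the empirical formula is CBr4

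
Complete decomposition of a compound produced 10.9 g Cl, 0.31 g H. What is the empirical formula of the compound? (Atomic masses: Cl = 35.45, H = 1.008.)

ClH

n(Cl) = 10.9/35.45 = 0.3075, n(H) = 0.31/1.008 = 0.3075
Smallest is Cl at 0.3075 mol; normalising gives Cl 1.000, H 1.000
≈ 1:1 → ClH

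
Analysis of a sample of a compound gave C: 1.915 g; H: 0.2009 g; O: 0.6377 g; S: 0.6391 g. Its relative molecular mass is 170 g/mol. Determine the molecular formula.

C8H10O2S

n(C) = 1.915/12.01 = 0.1595, n(H) = 0.2009/1.008 = 0.1993, n(O) = 0.6377/16.00 = 0.03986, n(S) = 0.6391/32.07 = 0.01993
Ratios (÷ 0.01993): C 8.001, H 10.001, O 2.000, S 1.000
Ratio ≈ 8:10:2:1, so the empirical formula is C8H10O2S
Empirical-formula mass = 170.23 g/mol
n = 170 / 170.23 = 1.00 ≈ 1
Molecular formula = empirical formula = C8H10O2S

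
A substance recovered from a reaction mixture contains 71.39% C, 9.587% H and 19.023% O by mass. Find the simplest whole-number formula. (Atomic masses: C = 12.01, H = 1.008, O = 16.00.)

Assume 100 g: 71.39 g C, 9.587 g H, 19.023 g O.
n(C) = 71.39/12.01 = 5.944, n(H) = 9.587/1.008 = 9.511, n(O) = 19.023/16.00 = 1.189
Divide by the smallest (1.189 mol O): C 5.000, H 8.000, O 1.000
→ C5H8O

C5H8O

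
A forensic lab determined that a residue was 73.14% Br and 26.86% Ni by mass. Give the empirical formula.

Assume 100 g: 73.14 g Br, 26.86 g Ni.
n(Br) = 73.14/79.90 = 0.9154, n(Ni) = 26.86/58.69 = 0.4577
Divide by the smallest (0.4577 mol Ni): Br 2.000, Ni 1.000
→ Br2Ni

Br2Ni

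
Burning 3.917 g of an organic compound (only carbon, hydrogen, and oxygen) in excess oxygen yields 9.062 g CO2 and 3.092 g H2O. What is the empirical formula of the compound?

C3H5O

mol C = 9.062 / 44.01 = 0.2059; mass C = 0.2059 × 12.01 = 2.473 g
mol H = 2 × (3.092 / 18.02) = 0.3432; mass H = 0.3432 × 1.008 = 0.3459 g
mass O = 3.917 − (2.819) = 1.098 g → mol O = 0.06863
Smallest is O at 0.06863 mol; normalising gives C 3.000, H 5.000, O 1.000
Ratio ≈ 3:5:1, so the empirical formula is C3H5O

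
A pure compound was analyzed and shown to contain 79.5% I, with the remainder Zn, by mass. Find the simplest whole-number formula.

I2Zn

Assume 100 g: 79.5 g I, 20.5 g Zn.
I: 79.5 g ÷ 126.90 g/mol = 0.6265 mol
Zn: 20.5 g ÷ 65.38 g/mol = 0.3136 mol
Smallest is Zn at 0.3136 mol; normalising gives I 1.998, Zn 1.000
≈ 2:1 → I2Zn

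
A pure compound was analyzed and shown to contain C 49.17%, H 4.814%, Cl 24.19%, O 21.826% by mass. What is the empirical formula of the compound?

Assume 100 g: 49.17 g C, 4.814 g H, 24.19 g Cl, 21.826 g O.
n(C) = 49.17/12.01 = 4.094, n(H) = 4.814/1.008 = 4.776, n(Cl) = 24.19/35.45 = 0.6824, n(O) = 21.826/16.00 = 1.364
Divide by the smallest (0.6824 mol Cl): C 6.000, H 6.999, Cl 1.000, O 1.999
→ C6H7ClO2

C6H7ClO2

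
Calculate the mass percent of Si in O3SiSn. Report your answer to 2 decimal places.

Molar mass = 3(16.00) + 1(28.09) + 1(118.71) = 194.800 g/mol
Mass of Si per mole = 1 × 28.09 = 28.090 g
% Si = 28.090 / 194.800 × 100 = 14.42%

14.42%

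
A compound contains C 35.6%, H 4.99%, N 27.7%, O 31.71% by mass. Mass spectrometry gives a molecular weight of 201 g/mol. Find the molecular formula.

C6H10N4O4

Assume 100 g: 35.6 g C, 4.99 g H, 27.7 g N, 31.71 g O.
n(C) = 35.6/12.01 = 2.964, n(H) = 4.99/1.008 = 4.95, n(N) = 27.7/14.01 = 1.977, n(O) = 31.71/16.00 = 1.982
Divide by the smallest (1.977 mol N): C 1.499, H 2.504, N 1.000, O 1.002
Scaling by 2: C 3.00, H 5.01, N 2.00, O 2.00 → C3H5N2O2
Empirical-formula mass = 101.09 g/mol
n = 201 / 101.09 = 1.99 ≈ 2
Molecular formula = (C3H5N2O2)×2 = C6H10N4O4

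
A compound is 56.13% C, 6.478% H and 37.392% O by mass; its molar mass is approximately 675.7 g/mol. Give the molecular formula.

Assume 100 g: 56.13 g C, 6.478 g H, 37.392 g O.
Moles — C: 56.13 / 12.01 = 4.674 mol; H: 6.478 / 1.008 = 6.427 mol; O: 37.392 / 16.00 = 2.337 mol
Divide by the smallest (2.337 mol O): C 2.000, H 2.750, O 1.000
×4: C 8.00, H 11.00, O 4.00 → C8H11O4
Empirical-formula mass = 171.17 g/mol
n = 675.7 / 171.17 = 3.95 ≈ 4
Molecular formula = (C8H11O4)×4 = C32H44O16

C32H44O16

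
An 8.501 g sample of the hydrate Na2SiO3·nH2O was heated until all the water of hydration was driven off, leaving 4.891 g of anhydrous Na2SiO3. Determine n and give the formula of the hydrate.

Mass of water lost = 8.501 − 4.891 = 3.61 g → 3.61 / 18.02 = 0.2003 mol H2O
Molar mass of Na2SiO3 = 122.07 g/mol → mol Na2SiO3 = 4.891 / 122.07 = 0.04007
n = 0.2003 / 0.04007 = 5.00 ≈ 5 → Na2SiO3·5H2O

Na2SiO3·5H2O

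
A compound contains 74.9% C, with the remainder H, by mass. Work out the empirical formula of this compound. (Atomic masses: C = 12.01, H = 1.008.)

Assume 100 g: 74.9 g C, 25.1 g H.
Moles — C: 74.9 / 12.01 = 6.236 mol; H: 25.1 / 1.008 = 24.9 mol
Ratios (÷ 6.236): C 1.000, H 3.993
Ratio ≈ 1:4, so the empirical formula is CH4

CH4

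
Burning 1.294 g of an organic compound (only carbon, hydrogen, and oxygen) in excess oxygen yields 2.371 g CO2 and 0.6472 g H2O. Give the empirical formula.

C3H4O2

mol C = 2.371 / 44.01 = 0.05387; mass C = 0.05387 × 12.01 = 0.6470 g
mol H = 2 × (0.6472 / 18.02) = 0.07183; mass H = 0.07183 × 1.008 = 0.07241 g
mass O = 1.294 − (0.7194) = 0.5746 g → mol O = 0.03591
Ratios (÷ 0.03591): C 1.500, H 2.000, O 1.000
Scaling by 2: C 3.00, H 4.00, O 2.00 → C3H4O2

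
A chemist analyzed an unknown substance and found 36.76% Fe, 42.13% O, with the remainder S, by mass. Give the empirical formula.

Assume 100 g: 36.76 g Fe, 42.13 g O, 21.11 g S.
Moles — Fe: 36.76 / 55.85 = 0.6582 mol; O: 42.13 / 16.00 = 2.633 mol; S: 21.11 / 32.07 = 0.6582 mol
Divide by the smallest (0.6582 mol Fe): Fe 1.000, O 4.001, S 1.000
→ FeO4S

FeO4S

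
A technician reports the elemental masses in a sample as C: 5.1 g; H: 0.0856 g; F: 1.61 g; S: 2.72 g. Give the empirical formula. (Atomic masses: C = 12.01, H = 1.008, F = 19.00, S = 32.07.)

C5HFS

n(C) = 5.1/12.01 = 0.4246, n(H) = 0.0856/1.008 = 0.08492, n(F) = 1.61/19.00 = 0.08474, n(S) = 2.72/32.07 = 0.08481
Smallest is F at 0.08474 mol; normalising gives C 5.011, H 1.002, F 1.000, S 1.001
→ C5HFS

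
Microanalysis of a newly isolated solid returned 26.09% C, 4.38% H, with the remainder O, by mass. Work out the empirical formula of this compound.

CH2O2

Assume 100 g: 26.09 g C, 4.38 g H, 69.53 g O.
Moles — C: 26.09 / 12.01 = 2.172 mol; H: 4.38 / 1.008 = 4.345 mol; O: 69.53 / 16.00 = 4.346 mol
Ratios (÷ 2.172): C 1.000, H 2.000, O 2.000
≈ 1:2:2 → CH2O2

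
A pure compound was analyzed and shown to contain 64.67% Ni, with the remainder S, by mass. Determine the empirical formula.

NiS

Assume 100 g: 64.67 g Ni, 35.33 g S.
Moles — Ni: 64.67 / 58.69 = 1.102 mol; S: 35.33 / 32.07 = 1.102 mol
Smallest is S at 1.102 mol; normalising gives Ni 1.000, S 1.000
≈ 1:1 → NiS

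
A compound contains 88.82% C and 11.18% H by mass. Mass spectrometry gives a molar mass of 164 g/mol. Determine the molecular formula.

C12H18

Assume 100 g: 88.82 g C, 11.18 g H.
C: 88.82 g ÷ 12.01 g/mol = 7.396 mol
H: 11.18 g ÷ 1.008 g/mol = 11.09 mol
Smallest is C at 7.396 mol; normalising gives C 1.000, H 1.500
Scaling by 2: C 2.00, H 3.00 → C2H3
Empirical-formula mass = 27.04 g/mol
n = 164 / 27.04 = 6.06 ≈ 6
Molecular formula = (C2H3)×6 = C12H18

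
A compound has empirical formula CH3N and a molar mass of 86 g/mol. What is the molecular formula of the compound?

C3H9N3

Empirical-formula mass = 29.04 g/mol
n = 86 / 29.04 = 2.96 ≈ 3
Molecular formula = (CH3N)3 = C3H9N3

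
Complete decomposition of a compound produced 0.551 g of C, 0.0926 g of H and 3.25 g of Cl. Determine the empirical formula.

n(C) = 0.551/12.01 = 0.04588, n(H) = 0.0926/1.008 = 0.09187, n(Cl) = 3.25/35.45 = 0.09168
Ratios (÷ 0.04588): C 1.000, H 2.002, Cl 1.998
≈ 1:2:2 → CH2Cl2

CH2Cl2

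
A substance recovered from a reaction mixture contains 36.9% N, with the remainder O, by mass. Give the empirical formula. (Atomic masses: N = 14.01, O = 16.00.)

Assume 100 g: 36.9 g N, 63.1 g O.
n(N) = 36.9/14.01 = 2.634, n(O) = 63.1/16.00 = 3.944
Ratios (÷ 2.634): N 1.000, O 1.497
×2: N 2.00, O 2.99 → N2O3

N2O3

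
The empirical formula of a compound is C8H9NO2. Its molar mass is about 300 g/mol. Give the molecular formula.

Empirical-formula mass = 151.16 g/mol
n = 300 / 151.16 = 1.98 ≈ 2
Molecular formula = (C8H9NO2)2 = C16H18N2O4

C16H18N2O4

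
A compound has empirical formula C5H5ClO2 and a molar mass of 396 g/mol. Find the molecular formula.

C15H15Cl3O6

Empirical-formula mass = 132.54 g/mol
n = 396 / 132.54 = 2.99 ≈ 3
Molecular formula = (C5H5ClO2)3 = C15H15Cl3O6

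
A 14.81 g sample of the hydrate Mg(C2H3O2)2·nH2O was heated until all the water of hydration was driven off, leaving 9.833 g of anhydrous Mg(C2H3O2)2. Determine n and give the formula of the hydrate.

Mg(C2H3O2)2·4H2O

Mass of water lost = 14.81 − 9.833 = 4.977 g → 4.977 / 18.02 = 0.2762 mol H2O
Molar mass of Mg(C2H3O2)2 = 142.40 g/mol → mol Mg(C2H3O2)2 = 9.833 / 142.40 = 0.06905
n = 0.2762 / 0.06905 = 4.00 ≈ 4 → Mg(C2H3O2)2·4H2O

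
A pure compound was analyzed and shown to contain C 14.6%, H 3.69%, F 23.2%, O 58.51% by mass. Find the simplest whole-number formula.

CH3FO3

Assume 100 g: 14.6 g C, 3.69 g H, 23.2 g F, 58.51 g O.
Moles — C: 14.6 / 12.01 = 1.216 mol; H: 3.69 / 1.008 = 3.661 mol; F: 23.2 / 19.00 = 1.221 mol; O: 58.51 / 16.00 = 3.657 mol
Smallest is C at 1.216 mol; normalising gives C 1.000, H 3.011, F 1.004, O 3.008
Ratio ≈ 1:3:1:3, so the empirical formula is CH3FO3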